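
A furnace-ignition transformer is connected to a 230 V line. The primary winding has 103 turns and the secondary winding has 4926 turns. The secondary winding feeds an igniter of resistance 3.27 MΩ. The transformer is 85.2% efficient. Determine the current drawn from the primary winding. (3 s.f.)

I_p ≈ 0.189 A

V_s = 230 × 4926/103 = 11000 V.
I_s = V_s/R = 11000/(3.27×10^6) = 0.0033639 A.
P_out = V_s I_s = 11000 × 0.0033639 = 37.002 W.
P_in = P_out/η = 37.002/0.852 = 43.429 W.
I_p = P_in/V_p = 43.429/230 = 0.189 A.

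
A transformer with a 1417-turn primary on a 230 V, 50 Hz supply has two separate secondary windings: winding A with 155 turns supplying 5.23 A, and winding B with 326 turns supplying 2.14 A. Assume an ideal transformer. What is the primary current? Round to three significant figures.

I_p ≈ 1.06 A

V_A = 230 × 155/1417 = 25.159 V; V_B = 230 × 326/1417 = 52.915 V.
P_out = V_A I_A + V_B I_B = 25.159×5.23 + 52.915×2.14 = 131.58 + 113.24 = 244.82 W.
Ideal ⇒ P_in = P_out, so I_p = P_out/V_p = 244.82/230 = 1.06 A.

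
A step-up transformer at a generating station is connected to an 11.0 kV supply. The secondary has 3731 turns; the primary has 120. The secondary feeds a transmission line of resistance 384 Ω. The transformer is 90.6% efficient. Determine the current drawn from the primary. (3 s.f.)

V_s = 11000 × 3731/120 = 342010 V.
I_s = V_s/R = 342010/384 = 890.65 A.
P_out = V_s I_s = 342010 × 890.65 = 3.0461×10^8 W.
P_in = P_out/η = 3.0461×10^8/0.906 = 3.3621×10^8 W.
I_p = P_in/V_p = 3.3621×10^8/11000 = 30600 A.

I_p ≈ 30600 A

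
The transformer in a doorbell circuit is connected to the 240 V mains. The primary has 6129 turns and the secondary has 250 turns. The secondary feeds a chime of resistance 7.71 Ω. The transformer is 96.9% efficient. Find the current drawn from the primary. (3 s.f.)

I_p ≈ 0.0534 A

V_s = 240 × 250/6129 = 9.7895 V.
I_s = V_s/R = 9.7895/7.71 = 1.2697 A.
P_out = V_s I_s = 9.7895 × 1.2697 = 12.430 W.
P_in = P_out/η = 12.430/0.969 = 12.828 W.
I_p = P_in/V_p = 12.828/240 = 0.0534 A.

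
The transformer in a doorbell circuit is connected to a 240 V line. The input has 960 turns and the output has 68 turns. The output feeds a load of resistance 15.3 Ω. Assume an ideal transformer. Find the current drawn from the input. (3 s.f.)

V_out = V_in × N_out/N_in = 240 × 68/960 = 17.000 V.
I_out = V_out/R = 17.000/15.3 = 1.1111 A.
For an ideal transformer I_in N_in = I_out N_out, so I_in = 1.1111 × 68/960 = 0.0787 A.

I_in ≈ 0.0787 A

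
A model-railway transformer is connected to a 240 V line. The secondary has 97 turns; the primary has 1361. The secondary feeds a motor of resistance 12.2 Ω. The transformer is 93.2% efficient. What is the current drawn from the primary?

I_p ≈ 0.107 A

V_s = 240 × 97/1361 = 17.105 V.
I_s = V_s/R = 17.105/12.2 = 1.4021 A.
P_out = V_s I_s = 17.105 × 1.4021 = 23.982 W.
P_in = P_out/η = 23.982/0.932 = 25.732 W.
I_p = P_in/V_p = 25.732/240 = 0.107 A.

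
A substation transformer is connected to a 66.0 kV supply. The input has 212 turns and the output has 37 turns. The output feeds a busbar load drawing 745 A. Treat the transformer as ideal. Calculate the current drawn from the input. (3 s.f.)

I_in ≈ 130 A

For an ideal transformer I_in N_in = I_out N_out, so I_in = 745 × 37/212 = 130 A.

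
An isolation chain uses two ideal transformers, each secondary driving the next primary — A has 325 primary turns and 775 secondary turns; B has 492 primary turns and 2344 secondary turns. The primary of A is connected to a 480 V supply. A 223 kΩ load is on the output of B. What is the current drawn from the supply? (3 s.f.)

I_supply ≈ 0.278 A

Secondary of A: V = 480.00 × 775/325 = 1144.6 V.
Secondary of B: V = 1144.6 × 2344/492 = 5453.2 V.
I_load = 5453.2/223000 = 0.024454 A, so P_out = 5453.2 × 0.024454 = 133.35 W.
All ideal ⇒ P_in = P_out, so I_supply = 133.35/480 = 0.278 A.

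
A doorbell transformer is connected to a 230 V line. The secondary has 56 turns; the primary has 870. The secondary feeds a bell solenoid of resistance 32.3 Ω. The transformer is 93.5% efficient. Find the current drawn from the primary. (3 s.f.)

I_p ≈ 0.0316 A

V_s = 230 × 56/870 = 14.805 V.
I_s = V_s/R = 14.805/32.3 = 0.45835 A.
P_out = V_s I_s = 14.805 × 0.45835 = 6.7856 W.
P_in = P_out/η = 6.7856/0.935 = 7.2574 W.
I_p = P_in/V_p = 7.2574/230 = 0.0316 A.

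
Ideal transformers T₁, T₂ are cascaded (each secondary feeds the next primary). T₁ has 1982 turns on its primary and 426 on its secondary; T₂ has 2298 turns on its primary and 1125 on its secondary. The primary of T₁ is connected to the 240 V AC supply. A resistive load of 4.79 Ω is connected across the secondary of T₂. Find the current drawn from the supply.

After T₁: V = 240.00 × 426/1982 = 51.584 V.
After T₂: V = 51.584 × 1125/2298 = 25.253 V.
I_load = 25.253/4.79 = 5.2721 A, so P_out = 25.253 × 5.2721 = 133.14 W.
All ideal ⇒ P_in = P_out, so I_supply = 133.14/240 = 0.555 A.

I_supply ≈ 0.555 A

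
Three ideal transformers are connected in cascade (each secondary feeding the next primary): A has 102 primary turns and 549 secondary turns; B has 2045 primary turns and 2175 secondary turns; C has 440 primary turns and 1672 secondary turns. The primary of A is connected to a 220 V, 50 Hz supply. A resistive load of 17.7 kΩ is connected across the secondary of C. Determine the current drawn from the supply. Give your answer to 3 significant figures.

I_supply ≈ 5.88 A

Secondary of A: V = 220.00 × 549/102 = 1184.1 V.
Secondary of B: V = 1184.1 × 2175/2045 = 1259.4 V.
Secondary of C: V = 1259.4 × 1672/440 = 4785.7 V.
I_load = 4785.7/17700 = 0.27038 A, so P_out = 4785.7 × 0.27038 = 1293.9 W.
All ideal ⇒ P_in = P_out, so I_supply = 1293.9/220 = 5.88 A.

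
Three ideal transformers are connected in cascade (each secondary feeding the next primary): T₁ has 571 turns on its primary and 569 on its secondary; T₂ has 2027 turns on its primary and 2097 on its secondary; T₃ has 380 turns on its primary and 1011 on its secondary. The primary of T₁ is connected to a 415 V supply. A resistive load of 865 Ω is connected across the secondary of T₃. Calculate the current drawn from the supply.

I_supply ≈ 3.61 A

Secondary of T₁: V = 415.00 × 569/571 = 413.55 V.
Secondary of T₂: V = 413.55 × 2097/2027 = 427.83 V.
Secondary of T₃: V = 427.83 × 1011/380 = 1138.2 V.
I_load = 1138.2/865 = 1.3159 A, so P_out = 1138.2 × 1.3159 = 1497.8 W.
All ideal ⇒ P_in = P_out, so I_supply = 1497.8/415 = 3.61 A.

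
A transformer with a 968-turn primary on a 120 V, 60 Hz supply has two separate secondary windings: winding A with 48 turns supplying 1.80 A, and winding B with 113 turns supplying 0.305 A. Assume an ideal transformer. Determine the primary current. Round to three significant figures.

V_A = 120 × 48/968 = 5.9504 V; V_B = 120 × 113/968 = 14.008 V.
P_out = V_A I_A + V_B I_B = 5.9504×1.80 + 14.008×0.305 = 10.711 + 4.2725 = 14.983 W.
Ideal ⇒ P_in = P_out, so I_p = P_out/V_p = 14.983/120 = 0.125 A.

I_p ≈ 0.125 A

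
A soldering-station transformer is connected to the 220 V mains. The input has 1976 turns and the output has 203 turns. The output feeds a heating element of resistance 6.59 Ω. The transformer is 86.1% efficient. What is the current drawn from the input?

I_in ≈ 0.409 A

V_out = 220 × 203/1976 = 22.601 V.
I_out = V_out/R = 22.601/6.59 = 3.4296 A.
P_out = V_out I_out = 22.601 × 3.4296 = 77.514 W.
P_in = P_out/η = 77.514/0.861 = 90.027 W.
I_in = P_in/V_in = 90.027/220 = 0.409 A.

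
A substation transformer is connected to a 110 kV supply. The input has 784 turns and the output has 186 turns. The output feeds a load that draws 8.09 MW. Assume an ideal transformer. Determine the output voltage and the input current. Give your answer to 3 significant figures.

V_out = V_in × N_out/N_in = 110000 × 186/784 = 26097 V.
I_out = P/V_out = 8.09×10^6/26097 = 310.00 A.
I_in = I_out × N_out/N_in = 310.00 × 186/784 = 73.5 A.

V_out ≈ 26100 V, I_in ≈ 73.5 A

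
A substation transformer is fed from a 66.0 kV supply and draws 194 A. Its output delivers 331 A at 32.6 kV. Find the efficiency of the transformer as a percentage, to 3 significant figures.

P_in = 66000 × 194 = 1.28040×10^7 W.
P_out = 32600 × 331 = 1.07906×10^7 W.
η = P_out/P_in = 1.07906×10^7/(1.28040×10^7) = 0.843.

η ≈ 84.3%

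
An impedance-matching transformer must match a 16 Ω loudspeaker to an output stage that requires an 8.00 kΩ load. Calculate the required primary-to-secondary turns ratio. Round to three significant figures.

N_p/N_s ≈ 22.4

Z_p/Z_s = (N_p/N_s)², so N_p/N_s = √(8000/16) = √500 = 22.4.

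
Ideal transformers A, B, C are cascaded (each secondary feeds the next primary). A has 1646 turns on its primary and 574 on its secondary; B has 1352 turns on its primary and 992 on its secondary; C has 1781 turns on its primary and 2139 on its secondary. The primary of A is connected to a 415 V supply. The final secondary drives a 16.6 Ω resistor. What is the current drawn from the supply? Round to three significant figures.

Secondary of A: V = 415.00 × 574/1646 = 144.72 V.
Secondary of B: V = 144.72 × 992/1352 = 106.19 V.
Secondary of C: V = 106.19 × 2139/1781 = 127.53 V.
I_load = 127.53/16.6 = 7.6825 A, so P_out = 127.53 × 7.6825 = 979.75 W.
All ideal ⇒ P_in = P_out, so I_supply = 979.75/415 = 2.36 A.

I_supply ≈ 2.36 A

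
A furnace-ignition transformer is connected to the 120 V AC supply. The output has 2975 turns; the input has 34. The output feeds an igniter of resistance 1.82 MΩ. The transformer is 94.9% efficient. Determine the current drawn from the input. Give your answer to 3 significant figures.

V_out = 120 × 2975/34 = 10500 V.
I_out = V_out/R = 10500/(1.82×10^6) = 0.0057692 A.
P_out = V_out I_out = 10500 × 0.0057692 = 60.577 W.
P_in = P_out/η = 60.577/0.949 = 63.832 W.
I_in = P_in/V_in = 63.832/120 = 0.532 A.

I_in ≈ 0.532 A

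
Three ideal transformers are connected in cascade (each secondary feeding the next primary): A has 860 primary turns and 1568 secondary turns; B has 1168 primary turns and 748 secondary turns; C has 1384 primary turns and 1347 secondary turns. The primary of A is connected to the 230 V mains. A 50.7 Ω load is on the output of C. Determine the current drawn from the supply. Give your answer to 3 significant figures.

After A: V = 230.00 × 1568/860 = 419.35 V.
After B: V = 419.35 × 748/1168 = 268.56 V.
After C: V = 268.56 × 1347/1384 = 261.38 V.
I_load = 261.38/50.7 = 5.1553 A, so P_out = 261.38 × 5.1553 = 1347.5 W.
All ideal ⇒ P_in = P_out, so I_supply = 1347.5/230 = 5.86 A.

I_supply ≈ 5.86 A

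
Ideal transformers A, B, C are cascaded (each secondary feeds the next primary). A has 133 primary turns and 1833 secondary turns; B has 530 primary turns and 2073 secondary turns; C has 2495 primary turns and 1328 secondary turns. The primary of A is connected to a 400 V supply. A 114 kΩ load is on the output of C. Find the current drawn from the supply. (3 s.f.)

I_supply ≈ 2.89 A

Secondary of A: V = 400.00 × 1833/133 = 5512.8 V.
Secondary of B: V = 5512.8 × 2073/530 = 21562 V.
Secondary of C: V = 21562 × 1328/2495 = 11477 V.
I_load = 11477/114000 = 0.10067 A, so P_out = 11477 × 0.10067 = 1155.4 W.
All ideal ⇒ P_in = P_out, so I_supply = 1155.4/400 = 2.89 A.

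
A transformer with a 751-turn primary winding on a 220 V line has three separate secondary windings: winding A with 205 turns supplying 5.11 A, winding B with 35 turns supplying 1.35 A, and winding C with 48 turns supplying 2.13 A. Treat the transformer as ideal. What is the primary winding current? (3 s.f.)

V_A = 220 × 205/751 = 60.053 V; V_B = 220 × 35/751 = 10.253 V; V_C = 220 × 48/751 = 14.061 V.
P_out = V_A I_A + V_B I_B + V_C I_C = 60.053×5.11 + 10.253×1.35 + 14.061×2.13 = 306.87 + 13.842 + 29.950 = 350.66 W.
Ideal ⇒ P_in = P_out, so I_p = P_out/V_p = 350.66/220 = 1.59 A.

I_p ≈ 1.59 A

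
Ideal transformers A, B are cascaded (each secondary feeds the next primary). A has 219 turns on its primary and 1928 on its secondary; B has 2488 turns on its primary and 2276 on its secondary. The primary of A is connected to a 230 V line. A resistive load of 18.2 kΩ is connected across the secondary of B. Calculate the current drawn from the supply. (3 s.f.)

Secondary of A: V = 230.00 × 1928/219 = 2024.8 V.
Secondary of B: V = 2024.8 × 2276/2488 = 1852.3 V.
I_load = 1852.3/18200 = 0.10178 A, so P_out = 1852.3 × 0.10178 = 188.52 W.
All ideal ⇒ P_in = P_out, so I_supply = 188.52/230 = 0.820 A.

I_supply ≈ 0.820 A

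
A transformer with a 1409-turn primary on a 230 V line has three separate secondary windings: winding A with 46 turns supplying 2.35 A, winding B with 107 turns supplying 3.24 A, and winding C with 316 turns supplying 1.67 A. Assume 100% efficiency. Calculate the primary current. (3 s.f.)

V_A = 230 × 46/1409 = 7.5089 V; V_B = 230 × 107/1409 = 17.466 V; V_C = 230 × 316/1409 = 51.583 V.
P_out = V_A I_A + V_B I_B + V_C I_C = 7.5089×2.35 + 17.466×3.24 + 51.583×1.67 = 17.646 + 56.591 + 86.143 = 160.38 W.
Ideal ⇒ P_in = P_out, so I_p = P_out/V_p = 160.38/230 = 0.697 A.

I_p ≈ 0.697 A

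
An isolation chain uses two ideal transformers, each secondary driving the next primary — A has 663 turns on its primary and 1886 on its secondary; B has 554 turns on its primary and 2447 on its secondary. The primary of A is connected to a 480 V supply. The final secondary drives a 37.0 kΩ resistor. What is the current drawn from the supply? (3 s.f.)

Secondary of A: V = 480.00 × 1886/663 = 1365.4 V.
Secondary of B: V = 1365.4 × 2447/554 = 6031.1 V.
I_load = 6031.1/37000 = 0.16300 A, so P_out = 6031.1 × 0.16300 = 983.07 W.
All ideal ⇒ P_in = P_out, so I_supply = 983.07/480 = 2.05 A.

I_supply ≈ 2.05 A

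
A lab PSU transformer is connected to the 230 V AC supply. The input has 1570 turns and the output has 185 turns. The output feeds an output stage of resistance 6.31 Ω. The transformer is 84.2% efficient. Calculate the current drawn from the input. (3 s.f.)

V_out = 230 × 185/1570 = 27.102 V.
I_out = V_out/R = 27.102/6.31 = 4.2951 A.
P_out = V_out I_out = 27.102 × 4.2951 = 116.40 W.
P_in = P_out/η = 116.40/0.842 = 138.25 W.
I_in = P_in/V_in = 138.25/230 = 0.601 A.

I_in ≈ 0.601 A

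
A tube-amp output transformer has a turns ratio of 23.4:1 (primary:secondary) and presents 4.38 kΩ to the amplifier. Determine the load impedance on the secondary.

Z_s = Z_p/(N_p/N_s)² = 4380/23.4² = 8.00 Ω.

Z_s ≈ 8.00 Ω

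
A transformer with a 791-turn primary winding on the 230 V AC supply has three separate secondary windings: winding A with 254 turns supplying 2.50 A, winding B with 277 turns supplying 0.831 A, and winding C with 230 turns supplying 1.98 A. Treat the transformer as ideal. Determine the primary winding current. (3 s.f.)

V_A = 230 × 254/791 = 73.856 V; V_B = 230 × 277/791 = 80.544 V; V_C = 230 × 230/791 = 66.877 V.
P_out = V_A I_A + V_B I_B + V_C I_C = 73.856×2.50 + 80.544×0.831 + 66.877×1.98 = 184.64 + 66.932 + 132.42 = 383.99 W.
Ideal ⇒ P_in = P_out, so I_p = P_out/V_p = 383.99/230 = 1.67 A.

I_p ≈ 1.67 A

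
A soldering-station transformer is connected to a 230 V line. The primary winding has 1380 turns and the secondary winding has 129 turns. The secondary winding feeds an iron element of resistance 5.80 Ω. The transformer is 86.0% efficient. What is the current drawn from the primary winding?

V_s = 230 × 129/1380 = 21.500 V.
I_s = V_s/R = 21.500/5.80 = 3.7069 A.
P_out = V_s I_s = 21.500 × 3.7069 = 79.698 W.
P_in = P_out/η = 79.698/0.860 = 92.672 W.
I_p = P_in/V_p = 92.672/230 = 0.403 A.

I_p ≈ 0.403 A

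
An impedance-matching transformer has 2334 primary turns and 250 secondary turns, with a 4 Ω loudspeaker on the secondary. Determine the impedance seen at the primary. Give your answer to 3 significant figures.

Z_p = (N_p/N_s)² × Z_s = (2334/250)² × 4 = 349 Ω.

Z_p ≈ 349 Ω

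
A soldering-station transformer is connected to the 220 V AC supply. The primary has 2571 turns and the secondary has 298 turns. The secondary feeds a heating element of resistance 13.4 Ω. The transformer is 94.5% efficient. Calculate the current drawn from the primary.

V_s = 220 × 298/2571 = 25.500 V.
I_s = V_s/R = 25.500/13.4 = 1.9030 A.
P_out = V_s I_s = 25.500 × 1.9030 = 48.525 W.
P_in = P_out/η = 48.525/0.945 = 51.350 W.
I_p = P_in/V_p = 51.350/220 = 0.233 A.

I_p ≈ 0.233 A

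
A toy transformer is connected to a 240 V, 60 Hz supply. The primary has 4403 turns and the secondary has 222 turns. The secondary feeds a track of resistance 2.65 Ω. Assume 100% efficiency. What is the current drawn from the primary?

I_p ≈ 0.230 A

V_s = V_p × N_s/N_p = 240 × 222/4403 = 12.101 V.
I_s = V_s/R = 12.101/2.65 = 4.5664 A.
For an ideal transformer I_p N_p = I_s N_s, so I_p = 4.5664 × 222/4403 = 0.230 A.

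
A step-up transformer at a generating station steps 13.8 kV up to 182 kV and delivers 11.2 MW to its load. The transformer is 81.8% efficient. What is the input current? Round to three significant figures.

P_in = P_out/η = 1.12×10^7/0.818 = 1.3692×10^7 W.
I_in = P_in/V_in = 1.3692×10^7/13800 = 992 A.

I_in ≈ 992 A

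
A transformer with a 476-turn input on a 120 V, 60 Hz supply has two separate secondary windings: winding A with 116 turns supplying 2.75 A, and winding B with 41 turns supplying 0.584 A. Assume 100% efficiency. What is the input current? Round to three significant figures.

V_A = 120 × 116/476 = 29.244 V; V_B = 120 × 41/476 = 10.336 V.
P_out = V_A I_A + V_B I_B = 29.244×2.75 + 10.336×0.584 = 80.420 + 6.0363 = 86.456 W.
Ideal ⇒ P_in = P_out, so I_in = P_out/V_in = 86.456/120 = 0.720 A.

I_in ≈ 0.720 A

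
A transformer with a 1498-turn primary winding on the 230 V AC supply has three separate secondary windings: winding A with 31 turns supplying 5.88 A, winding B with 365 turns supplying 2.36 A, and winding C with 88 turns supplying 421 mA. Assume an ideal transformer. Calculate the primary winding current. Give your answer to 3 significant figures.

V_A = 230 × 31/1498 = 4.7597 V; V_B = 230 × 365/1498 = 56.041 V; V_C = 230 × 88/1498 = 13.511 V.
P_out = V_A I_A + V_B I_B + V_C I_C = 4.7597×5.88 + 56.041×2.36 + 13.511×0.421 = 27.987 + 132.26 + 5.6883 = 165.93 W.
Ideal ⇒ P_in = P_out, so I_p = P_out/V_p = 165.93/230 = 0.721 A.

I_p ≈ 0.721 A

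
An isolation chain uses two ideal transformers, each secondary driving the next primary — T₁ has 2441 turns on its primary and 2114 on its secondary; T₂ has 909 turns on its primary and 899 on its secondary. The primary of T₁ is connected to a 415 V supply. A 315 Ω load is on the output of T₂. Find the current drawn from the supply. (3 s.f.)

I_supply ≈ 0.967 A

Secondary of T₁: V = 415.00 × 2114/2441 = 359.41 V.
Secondary of T₂: V = 359.41 × 899/909 = 355.45 V.
I_load = 355.45/315 = 1.1284 A, so P_out = 355.45 × 1.1284 = 401.10 W.
All ideal ⇒ P_in = P_out, so I_supply = 401.10/415 = 0.967 A.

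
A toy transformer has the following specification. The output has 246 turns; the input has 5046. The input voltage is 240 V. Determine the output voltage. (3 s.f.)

V_out/V_in = N_out/N_in, so V_out = 240 × 246/5046 = 11.7 V.

V_out ≈ 11.7 V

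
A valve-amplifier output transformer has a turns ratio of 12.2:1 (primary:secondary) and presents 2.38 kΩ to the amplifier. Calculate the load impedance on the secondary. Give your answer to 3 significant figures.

Z_s ≈ 16.0 Ω

Z_s = Z_p/(N_p/N_s)² = 2380/12.2² = 16.0 Ω.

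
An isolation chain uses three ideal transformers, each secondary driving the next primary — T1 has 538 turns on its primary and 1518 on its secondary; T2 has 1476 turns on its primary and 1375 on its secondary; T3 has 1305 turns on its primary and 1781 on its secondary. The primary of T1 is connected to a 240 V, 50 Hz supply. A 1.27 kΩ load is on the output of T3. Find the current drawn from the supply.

I_supply ≈ 2.43 A

Secondary of T1: V = 240.00 × 1518/538 = 677.17 V.
Secondary of T2: V = 677.17 × 1375/1476 = 630.84 V.
Secondary of T3: V = 630.84 × 1781/1305 = 860.94 V.
I_load = 860.94/1270 = 0.67790 A, so P_out = 860.94 × 0.67790 = 583.63 W.
All ideal ⇒ P_in = P_out, so I_supply = 583.63/240 = 2.43 A.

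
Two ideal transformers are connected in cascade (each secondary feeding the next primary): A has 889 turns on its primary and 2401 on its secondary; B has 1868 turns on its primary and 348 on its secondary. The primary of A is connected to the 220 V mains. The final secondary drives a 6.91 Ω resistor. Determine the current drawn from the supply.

After A: V = 220.00 × 2401/889 = 594.17 V.
After B: V = 594.17 × 348/1868 = 110.69 V.
I_load = 110.69/6.91 = 16.019 A, so P_out = 110.69 × 16.019 = 1773.2 W.
All ideal ⇒ P_in = P_out, so I_supply = 1773.2/220 = 8.06 A.

I_supply ≈ 8.06 A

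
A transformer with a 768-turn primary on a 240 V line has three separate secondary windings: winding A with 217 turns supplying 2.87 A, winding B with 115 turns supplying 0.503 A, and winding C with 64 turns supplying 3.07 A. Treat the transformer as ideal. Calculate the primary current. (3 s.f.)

V_A = 240 × 217/768 = 67.812 V; V_B = 240 × 115/768 = 35.938 V; V_C = 240 × 64/768 = 20.000 V.
P_out = V_A I_A + V_B I_B + V_C I_C = 67.812×2.87 + 35.938×0.503 + 20.000×3.07 = 194.62 + 18.077 + 61.400 = 274.10 W.
Ideal ⇒ P_in = P_out, so I_p = P_out/V_p = 274.10/240 = 1.14 A.

I_p ≈ 1.14 A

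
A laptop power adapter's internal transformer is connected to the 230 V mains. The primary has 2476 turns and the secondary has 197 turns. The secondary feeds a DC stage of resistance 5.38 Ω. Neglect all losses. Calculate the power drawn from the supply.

V_s = V_p × N_s/N_p = 230 × 197/2476 = 18.300 V.
I_s = V_s/R = 18.300/5.38 = 3.4014 A.
I_p = I_s × N_s/N_p = 3.4014 × 197/2476 = 0.27063 A.
P = V_p I_p = 230 × 0.27063 = 62.2 W.

P ≈ 62.2 W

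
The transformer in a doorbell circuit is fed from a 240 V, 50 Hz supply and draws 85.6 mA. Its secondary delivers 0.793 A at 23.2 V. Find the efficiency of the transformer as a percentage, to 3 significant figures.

P_in = 240 × 0.0856 = 20.5440 W.
P_out = 23.2 × 0.793 = 18.3976 W.
η = P_out/P_in = 18.3976/20.5440 = 0.896.

η ≈ 89.6%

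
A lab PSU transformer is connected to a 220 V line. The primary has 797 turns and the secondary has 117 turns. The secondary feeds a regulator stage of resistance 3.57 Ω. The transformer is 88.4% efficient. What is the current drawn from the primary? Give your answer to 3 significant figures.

V_s = 220 × 117/797 = 32.296 V.
I_s = V_s/R = 32.296/3.57 = 9.0465 A.
P_out = V_s I_s = 32.296 × 9.0465 = 292.17 W.
P_in = P_out/η = 292.17/0.884 = 330.51 W.
I_p = P_in/V_p = 330.51/220 = 1.50 A.

I_p ≈ 1.50 A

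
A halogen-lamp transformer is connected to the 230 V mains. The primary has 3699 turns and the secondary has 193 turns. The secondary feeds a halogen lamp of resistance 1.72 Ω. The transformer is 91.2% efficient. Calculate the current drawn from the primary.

I_p ≈ 0.399 A

V_s = 230 × 193/3699 = 12.001 V.
I_s = V_s/R = 12.001/1.72 = 6.9771 A.
P_out = V_s I_s = 12.001 × 6.9771 = 83.728 W.
P_in = P_out/η = 83.728/0.912 = 91.808 W.
I_p = P_in/V_p = 91.808/230 = 0.399 A.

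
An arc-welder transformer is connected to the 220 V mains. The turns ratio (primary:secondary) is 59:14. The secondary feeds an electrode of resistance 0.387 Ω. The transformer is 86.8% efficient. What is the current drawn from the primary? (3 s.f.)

V_s = 220 × 14/59 = 52.203 V.
I_s = V_s/R = 52.203/0.387 = 134.89 A.
P_out = V_s I_s = 52.203 × 134.89 = 7041.8 W.
P_in = P_out/η = 7041.8/0.868 = 8112.7 W.
I_p = P_in/V_p = 8112.7/220 = 36.9 A.

I_p ≈ 36.9 A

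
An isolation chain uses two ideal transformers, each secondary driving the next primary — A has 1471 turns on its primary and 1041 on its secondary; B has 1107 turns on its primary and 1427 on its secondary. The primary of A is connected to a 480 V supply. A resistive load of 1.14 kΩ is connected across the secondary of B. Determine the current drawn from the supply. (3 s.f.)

I_supply ≈ 0.350 A

After A: V = 480.00 × 1041/1471 = 339.69 V.
After B: V = 339.69 × 1427/1107 = 437.88 V.
I_load = 437.88/1140 = 0.38411 A, so P_out = 437.88 × 0.38411 = 168.19 W.
All ideal ⇒ P_in = P_out, so I_supply = 168.19/480 = 0.350 A.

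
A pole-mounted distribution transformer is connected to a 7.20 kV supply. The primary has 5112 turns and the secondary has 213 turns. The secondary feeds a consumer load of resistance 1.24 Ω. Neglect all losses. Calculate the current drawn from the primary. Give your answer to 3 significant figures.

I_p ≈ 10.1 A

V_s = V_p × N_s/N_p = 7200 × 213/5112 = 300.00 V.
I_s = V_s/R = 300.00/1.24 = 241.94 A.
For an ideal transformer I_p N_p = I_s N_s, so I_p = 241.94 × 213/5112 = 10.1 A.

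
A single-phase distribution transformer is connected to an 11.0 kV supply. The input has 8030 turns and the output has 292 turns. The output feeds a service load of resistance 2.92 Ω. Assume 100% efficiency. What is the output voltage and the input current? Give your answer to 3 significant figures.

V_out ≈ 400 V, I_in ≈ 4.98 A

V_out = V_in × N_out/N_in = 11000 × 292/8030 = 400.00 V.
I_out = V_out/R = 400.00/2.92 = 136.99 A.
I_in = I_out × N_out/N_in = 136.99 × 292/8030 = 4.98 A.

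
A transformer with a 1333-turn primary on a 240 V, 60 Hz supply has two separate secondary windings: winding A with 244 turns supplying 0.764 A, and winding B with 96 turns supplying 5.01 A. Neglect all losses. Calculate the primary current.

V_A = 240 × 244/1333 = 43.931 V; V_B = 240 × 96/1333 = 17.284 V.
P_out = V_A I_A + V_B I_B = 43.931×0.764 + 17.284×5.01 = 33.563 + 86.594 = 120.16 W.
Ideal ⇒ P_in = P_out, so I_p = P_out/V_p = 120.16/240 = 0.501 A.

I_p ≈ 0.501 A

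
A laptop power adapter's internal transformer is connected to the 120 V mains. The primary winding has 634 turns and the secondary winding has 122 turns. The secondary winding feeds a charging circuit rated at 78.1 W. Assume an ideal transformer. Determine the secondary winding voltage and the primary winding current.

V_s ≈ 23.1 V, I_p ≈ 0.651 A

V_s = V_p × N_s/N_p = 120 × 122/634 = 23.091 V.
I_s = P/V_s = 78.1/23.091 = 3.3822 A.
I_p = I_s × N_s/N_p = 3.3822 × 122/634 = 0.651 A.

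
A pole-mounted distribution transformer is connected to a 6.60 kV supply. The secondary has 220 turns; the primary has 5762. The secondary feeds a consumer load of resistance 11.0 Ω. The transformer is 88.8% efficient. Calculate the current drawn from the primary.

V_s = 6600 × 220/5762 = 252.00 V.
I_s = V_s/R = 252.00/11.0 = 22.909 A.
P_out = V_s I_s = 252.00 × 22.909 = 5772.9 W.
P_in = P_out/η = 5772.9/0.888 = 6501.0 W.
I_p = P_in/V_p = 6501.0/6600 = 0.985 A.

I_p ≈ 0.985 A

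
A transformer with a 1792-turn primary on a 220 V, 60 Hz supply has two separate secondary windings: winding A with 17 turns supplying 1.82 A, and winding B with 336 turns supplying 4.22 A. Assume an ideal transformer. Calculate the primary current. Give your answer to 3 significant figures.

V_A = 220 × 17/1792 = 2.0871 V; V_B = 220 × 336/1792 = 41.250 V.
P_out = V_A I_A + V_B I_B = 2.0871×1.82 + 41.250×4.22 = 3.7984 + 174.07 = 177.87 W.
Ideal ⇒ P_in = P_out, so I_p = P_out/V_p = 177.87/220 = 0.809 A.

I_p ≈ 0.809 A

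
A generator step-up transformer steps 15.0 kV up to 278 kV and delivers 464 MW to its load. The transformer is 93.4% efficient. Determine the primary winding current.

I_p ≈ 33100 A

P_in = P_out/η = 4.64×10^8/0.934 = 4.9679×10^8 W.
I_p = P_in/V_p = 4.9679×10^8/15000 = 33100 A.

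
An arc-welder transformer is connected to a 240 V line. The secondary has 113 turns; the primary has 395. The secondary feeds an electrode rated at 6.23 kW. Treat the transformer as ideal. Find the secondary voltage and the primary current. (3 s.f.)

V_s = V_p × N_s/N_p = 240 × 113/395 = 68.658 V.
I_s = P/V_s = 6230/68.658 = 90.739 A.
I_p = I_s × N_s/N_p = 90.739 × 113/395 = 26.0 A.

V_s ≈ 68.7 V, I_p ≈ 26.0 A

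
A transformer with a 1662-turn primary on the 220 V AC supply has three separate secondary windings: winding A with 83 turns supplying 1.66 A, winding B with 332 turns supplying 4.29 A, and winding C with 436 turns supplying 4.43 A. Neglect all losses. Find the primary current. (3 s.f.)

I_p ≈ 2.10 A

V_A = 220 × 83/1662 = 10.987 V; V_B = 220 × 332/1662 = 43.947 V; V_C = 220 × 436/1662 = 57.714 V.
P_out = V_A I_A + V_B I_B + V_C I_C = 10.987×1.66 + 43.947×4.29 + 57.714×4.43 = 18.238 + 188.53 + 255.67 = 462.44 W.
Ideal ⇒ P_in = P_out, so I_p = P_out/V_p = 462.44/220 = 2.10 A.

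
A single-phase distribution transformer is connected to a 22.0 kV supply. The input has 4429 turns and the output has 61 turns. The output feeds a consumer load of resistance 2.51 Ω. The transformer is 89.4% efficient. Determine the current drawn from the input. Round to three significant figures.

V_out = 22000 × 61/4429 = 303.00 V.
I_out = V_out/R = 303.00/2.51 = 120.72 A.
P_out = V_out I_out = 303.00 × 120.72 = 36578 W.
P_in = P_out/η = 36578/0.894 = 40915 W.
I_in = P_in/V_in = 40915/22000 = 1.86 A.

I_in ≈ 1.86 A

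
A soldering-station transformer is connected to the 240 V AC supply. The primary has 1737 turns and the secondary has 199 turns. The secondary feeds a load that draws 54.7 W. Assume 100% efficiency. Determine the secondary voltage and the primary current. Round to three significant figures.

V_s = V_p × N_s/N_p = 240 × 199/1737 = 27.496 V.
I_s = P/V_s = 54.7/27.496 = 1.9894 A.
I_p = I_s × N_s/N_p = 1.9894 × 199/1737 = 0.228 A.

V_s ≈ 27.5 V, I_p ≈ 0.228 A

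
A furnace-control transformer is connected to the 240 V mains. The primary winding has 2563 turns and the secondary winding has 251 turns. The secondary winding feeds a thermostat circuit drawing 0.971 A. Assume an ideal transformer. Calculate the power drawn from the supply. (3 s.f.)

I_p = I_s × N_s/N_p = 0.971 × 251/2563 = 0.095092 A.
P = V_p I_p = 240 × 0.095092 = 22.8 W.

P ≈ 22.8 W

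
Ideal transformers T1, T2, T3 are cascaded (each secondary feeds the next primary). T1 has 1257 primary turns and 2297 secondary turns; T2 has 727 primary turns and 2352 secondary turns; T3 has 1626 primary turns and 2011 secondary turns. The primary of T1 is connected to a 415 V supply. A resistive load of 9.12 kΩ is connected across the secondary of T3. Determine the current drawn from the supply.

Secondary of T1: V = 415.00 × 2297/1257 = 758.36 V.
Secondary of T2: V = 758.36 × 2352/727 = 2453.4 V.
Secondary of T3: V = 2453.4 × 2011/1626 = 3034.4 V.
I_load = 3034.4/9120 = 0.33272 A, so P_out = 3034.4 × 0.33272 = 1009.6 W.
All ideal ⇒ P_in = P_out, so I_supply = 1009.6/415 = 2.43 A.

I_supply ≈ 2.43 A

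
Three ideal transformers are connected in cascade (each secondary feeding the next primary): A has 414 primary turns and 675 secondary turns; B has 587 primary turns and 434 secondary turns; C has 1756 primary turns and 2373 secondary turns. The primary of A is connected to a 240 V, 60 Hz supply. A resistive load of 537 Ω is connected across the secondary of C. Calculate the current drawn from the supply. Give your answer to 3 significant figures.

Secondary of A: V = 240.00 × 675/414 = 391.30 V.
Secondary of B: V = 391.30 × 434/587 = 289.31 V.
Secondary of C: V = 289.31 × 2373/1756 = 390.97 V.
I_load = 390.97/537 = 0.72806 A, so P_out = 390.97 × 0.72806 = 284.65 W.
All ideal ⇒ P_in = P_out, so I_supply = 284.65/240 = 1.19 A.

I_supply ≈ 1.19 A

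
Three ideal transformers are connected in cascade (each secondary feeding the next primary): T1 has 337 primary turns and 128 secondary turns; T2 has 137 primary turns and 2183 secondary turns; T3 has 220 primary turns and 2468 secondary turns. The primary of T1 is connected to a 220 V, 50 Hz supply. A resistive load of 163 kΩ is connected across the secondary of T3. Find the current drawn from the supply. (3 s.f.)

I_supply ≈ 6.22 A

Secondary of T1: V = 220.00 × 128/337 = 83.561 V.
Secondary of T2: V = 83.561 × 2183/137 = 1331.5 V.
Secondary of T3: V = 1331.5 × 2468/220 = 14937 V.
I_load = 14937/163000 = 0.091637 A, so P_out = 14937 × 0.091637 = 1368.8 W.
All ideal ⇒ P_in = P_out, so I_supply = 1368.8/220 = 6.22 A.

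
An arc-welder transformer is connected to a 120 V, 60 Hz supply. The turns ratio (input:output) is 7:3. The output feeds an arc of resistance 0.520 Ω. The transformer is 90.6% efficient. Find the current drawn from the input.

I_in ≈ 46.8 A

V_out = 120 × 3/7 = 51.429 V.
I_out = V_out/R = 51.429/0.520 = 98.901 A.
P_out = V_out I_out = 51.429 × 98.901 = 5086.3 W.
P_in = P_out/η = 5086.3/0.906 = 5614.1 W.
I_in = P_in/V_in = 5614.1/120 = 46.8 A.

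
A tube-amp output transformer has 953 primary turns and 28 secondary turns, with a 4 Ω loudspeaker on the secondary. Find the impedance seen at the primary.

Z_p = (N_p/N_s)² × Z_s = (953/28)² × 4 = 4630 Ω.

Z_p ≈ 4630 Ω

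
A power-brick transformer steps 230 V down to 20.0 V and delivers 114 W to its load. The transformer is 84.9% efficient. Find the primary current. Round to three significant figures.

I_p ≈ 0.584 A

P_in = P_out/η = 114/0.849 = 134.28 W.
I_p = P_in/V_p = 134.28/230 = 0.584 A.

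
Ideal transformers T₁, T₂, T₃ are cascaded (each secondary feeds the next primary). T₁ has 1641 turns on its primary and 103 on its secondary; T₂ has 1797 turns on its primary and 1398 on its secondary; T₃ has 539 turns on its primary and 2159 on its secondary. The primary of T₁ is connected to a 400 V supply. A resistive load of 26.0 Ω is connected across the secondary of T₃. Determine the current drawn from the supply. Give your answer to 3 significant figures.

I_supply ≈ 0.589 A

After T₁: V = 400.00 × 103/1641 = 25.107 V.
After T₂: V = 25.107 × 1398/1797 = 19.532 V.
After T₃: V = 19.532 × 2159/539 = 78.237 V.
I_load = 78.237/26.0 = 3.0091 A, so P_out = 78.237 × 3.0091 = 235.42 W.
All ideal ⇒ P_in = P_out, so I_supply = 235.42/400 = 0.589 A.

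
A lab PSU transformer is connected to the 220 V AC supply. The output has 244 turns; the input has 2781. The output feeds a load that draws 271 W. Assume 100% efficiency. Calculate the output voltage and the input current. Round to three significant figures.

V_out ≈ 19.3 V, I_in ≈ 1.23 A

V_out = V_in × N_out/N_in = 220 × 244/2781 = 19.302 V.
I_out = P/V_out = 271/19.302 = 14.040 A.
I_in = I_out × N_out/N_in = 14.040 × 244/2781 = 1.23 A.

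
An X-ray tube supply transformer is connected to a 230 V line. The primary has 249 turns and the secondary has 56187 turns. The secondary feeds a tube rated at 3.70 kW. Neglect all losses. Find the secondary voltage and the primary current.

V_s ≈ 51900 V, I_p ≈ 16.1 A

V_s = V_p × N_s/N_p = 230 × 56187/249 = 51900 V.
I_s = P/V_s = 3700/51900 = 0.071291 A.
I_p = I_s × N_s/N_p = 0.071291 × 56187/249 = 16.1 A.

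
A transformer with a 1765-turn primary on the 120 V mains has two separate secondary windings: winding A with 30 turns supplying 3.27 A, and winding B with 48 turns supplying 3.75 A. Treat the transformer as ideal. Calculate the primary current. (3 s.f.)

V_A = 120 × 30/1765 = 2.0397 V; V_B = 120 × 48/1765 = 3.2635 V.
P_out = V_A I_A + V_B I_B = 2.0397×3.27 + 3.2635×3.75 = 6.6697 + 12.238 = 18.908 W.
Ideal ⇒ P_in = P_out, so I_p = P_out/V_p = 18.908/120 = 0.158 A.

I_p ≈ 0.158 A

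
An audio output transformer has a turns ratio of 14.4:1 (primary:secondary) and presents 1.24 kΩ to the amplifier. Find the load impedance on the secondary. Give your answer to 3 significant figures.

Z_s ≈ 5.98 Ω

Z_s = Z_p/(N_p/N_s)² = 1240/14.4² = 5.98 Ω.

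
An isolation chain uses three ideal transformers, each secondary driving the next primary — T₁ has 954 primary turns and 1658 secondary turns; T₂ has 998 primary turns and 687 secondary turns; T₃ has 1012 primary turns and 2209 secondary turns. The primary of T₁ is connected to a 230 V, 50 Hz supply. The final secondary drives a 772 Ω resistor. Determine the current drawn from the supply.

I_supply ≈ 2.03 A

After T₁: V = 230.00 × 1658/954 = 399.73 V.
After T₂: V = 399.73 × 687/998 = 275.16 V.
After T₃: V = 275.16 × 2209/1012 = 600.63 V.
I_load = 600.63/772 = 0.77802 A, so P_out = 600.63 × 0.77802 = 467.30 W.
All ideal ⇒ P_in = P_out, so I_supply = 467.30/230 = 2.03 A.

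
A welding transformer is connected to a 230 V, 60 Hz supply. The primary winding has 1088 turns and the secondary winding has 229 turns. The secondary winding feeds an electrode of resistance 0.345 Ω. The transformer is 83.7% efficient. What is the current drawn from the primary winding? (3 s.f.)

V_s = 230 × 229/1088 = 48.410 V.
I_s = V_s/R = 48.410/0.345 = 140.32 A.
P_out = V_s I_s = 48.410 × 140.32 = 6792.8 W.
P_in = P_out/η = 6792.8/0.837 = 8115.7 W.
I_p = P_in/V_p = 8115.7/230 = 35.3 A.

I_p ≈ 35.3 A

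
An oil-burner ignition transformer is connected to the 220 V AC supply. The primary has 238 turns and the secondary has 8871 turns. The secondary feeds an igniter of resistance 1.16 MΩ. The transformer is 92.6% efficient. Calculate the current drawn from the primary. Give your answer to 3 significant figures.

V_s = 220 × 8871/238 = 8200.1 V.
I_s = V_s/R = 8200.1/(1.16×10^6) = 0.0070690 A.
P_out = V_s I_s = 8200.1 × 0.0070690 = 57.967 W.
P_in = P_out/η = 57.967/0.926 = 62.599 W.
I_p = P_in/V_p = 62.599/220 = 0.285 A.

I_p ≈ 0.285 A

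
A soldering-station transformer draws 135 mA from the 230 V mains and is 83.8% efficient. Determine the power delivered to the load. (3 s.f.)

P_out ≈ 26.0 W

P_in = V_in I_in = 230 × 0.135 = 31.050 W.
P_out = η P_in = 0.838 × 31.050 = 26.0 W.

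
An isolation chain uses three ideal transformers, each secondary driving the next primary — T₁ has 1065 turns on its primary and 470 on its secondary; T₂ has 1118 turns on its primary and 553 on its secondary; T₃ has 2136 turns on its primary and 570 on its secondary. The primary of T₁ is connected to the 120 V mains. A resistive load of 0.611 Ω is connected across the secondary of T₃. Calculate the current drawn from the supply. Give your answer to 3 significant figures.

After T₁: V = 120.00 × 470/1065 = 52.958 V.
After T₂: V = 52.958 × 553/1118 = 26.195 V.
After T₃: V = 26.195 × 570/2136 = 6.9901 V.
I_load = 6.9901/0.611 = 11.441 A, so P_out = 6.9901 × 11.441 = 79.971 W.
All ideal ⇒ P_in = P_out, so I_supply = 79.971/120 = 0.666 A.

I_supply ≈ 0.666 A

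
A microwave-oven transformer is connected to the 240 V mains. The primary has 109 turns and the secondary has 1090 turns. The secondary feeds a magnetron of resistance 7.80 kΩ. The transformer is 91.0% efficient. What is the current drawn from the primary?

V_s = 240 × 1090/109 = 2400.0 V.
I_s = V_s/R = 2400.0/7800 = 0.30769 A.
P_out = V_s I_s = 2400.0 × 0.30769 = 738.46 W.
P_in = P_out/η = 738.46/0.910 = 811.50 W.
I_p = P_in/V_p = 811.50/240 = 3.38 A.

I_p ≈ 3.38 A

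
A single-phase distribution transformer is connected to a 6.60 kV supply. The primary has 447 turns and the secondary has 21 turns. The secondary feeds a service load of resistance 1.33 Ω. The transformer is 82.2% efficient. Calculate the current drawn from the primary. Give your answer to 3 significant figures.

I_p ≈ 13.3 A

V_s = 6600 × 21/447 = 310.07 V.
I_s = V_s/R = 310.07/1.33 = 233.13 A.
P_out = V_s I_s = 310.07 × 233.13 = 72287 W.
P_in = P_out/η = 72287/0.822 = 87940 W.
I_p = P_in/V_p = 87940/6600 = 13.3 A.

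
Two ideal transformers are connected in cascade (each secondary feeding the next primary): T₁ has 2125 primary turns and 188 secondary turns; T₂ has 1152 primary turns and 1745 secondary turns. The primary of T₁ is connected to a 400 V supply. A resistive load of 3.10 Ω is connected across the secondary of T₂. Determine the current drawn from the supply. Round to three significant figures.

I_supply ≈ 2.32 A

Secondary of T₁: V = 400.00 × 188/2125 = 35.388 V.
Secondary of T₂: V = 35.388 × 1745/1152 = 53.605 V.
I_load = 53.605/3.10 = 17.292 A, so P_out = 53.605 × 17.292 = 926.92 W.
All ideal ⇒ P_in = P_out, so I_supply = 926.92/400 = 2.32 A.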